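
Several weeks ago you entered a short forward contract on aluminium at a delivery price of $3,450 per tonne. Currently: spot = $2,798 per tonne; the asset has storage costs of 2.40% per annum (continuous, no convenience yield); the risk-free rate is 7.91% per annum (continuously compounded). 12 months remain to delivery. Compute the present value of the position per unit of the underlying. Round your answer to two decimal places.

$321.65 per tonne

Current fair forward for the remaining 12 months: F = S·e^((r + u)·T), (r + u) = 0.0791 + 0.0240 = 0.1031
F = 2798 · e^(0.1031 × 12/12) = 2798 × 1.10860226 = 3101.8691
Value of long forward = (F − K)·e^(−rT) = (3101.8691 − 3450) · e^(−0.0791·12/12)
= -348.1309 × 0.92394753 = -321.65
Short position value = −(long value) = $321.65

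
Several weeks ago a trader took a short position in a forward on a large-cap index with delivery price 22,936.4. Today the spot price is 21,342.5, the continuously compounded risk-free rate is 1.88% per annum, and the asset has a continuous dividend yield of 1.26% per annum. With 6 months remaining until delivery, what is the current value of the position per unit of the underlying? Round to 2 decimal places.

Current fair forward for the remaining 6 months: F = S·e^((r − q)·T), (r − q) = 0.0188 − 0.0126 = 0.0062
F = 21342.5 · e^(0.0062 × 6/12) = 21342.5 × 1.00310481 = 21408.7644
Value of long forward = (F − K)·e^(−rT) = (21408.7644 − 22936.4) · e^(−0.0188·6/12)
= -1527.6356 × 0.99064404 = -1513.34
Short position value = −(long value) = 1513.34

1513.34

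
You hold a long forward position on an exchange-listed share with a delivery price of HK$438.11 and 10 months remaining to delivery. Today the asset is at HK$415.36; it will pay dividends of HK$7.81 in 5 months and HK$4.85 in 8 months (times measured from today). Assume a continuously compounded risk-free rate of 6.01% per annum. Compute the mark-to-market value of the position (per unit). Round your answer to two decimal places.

-HK$13.62

PV(remaining dividends) I = 7.81·e^(−0.0601·5/12) + 4.85·e^(−0.0601·8/12) = 12.2764
Current forward F = (S − I)·e^(rT) = (415.36 − 12.2764)·e^(0.0601·10/12) = 403.0836 × 1.051359 = 423.7856
Value (long) = (F − K)·e^(−rT) = (423.7856 − 438.11) × 0.951150 = -13.6247
Value = -HK$13.62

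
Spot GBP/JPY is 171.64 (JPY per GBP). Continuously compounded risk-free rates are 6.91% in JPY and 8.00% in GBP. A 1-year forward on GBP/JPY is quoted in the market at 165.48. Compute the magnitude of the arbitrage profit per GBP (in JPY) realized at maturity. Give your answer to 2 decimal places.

4.30 per GBP (in JPY)

Fair forward: F* = S·e^(carry·T), with carry = (r_JPY − r_GBP) = 0.0691 − 0.0800 = -0.0109
F* = 171.64 · e^(-0.0109 × 1) = 171.64 · e^-0.010900 = 171.64 × 0.989159 = 169.7793
Market 165.48 < fair 169.7793: forward underpriced → reverse cash-and-carry (short spot, go long the forward).
At maturity, profit = |F_mkt − F*| = |165.48 − 169.7793| = 4.30 per GBP (in JPY)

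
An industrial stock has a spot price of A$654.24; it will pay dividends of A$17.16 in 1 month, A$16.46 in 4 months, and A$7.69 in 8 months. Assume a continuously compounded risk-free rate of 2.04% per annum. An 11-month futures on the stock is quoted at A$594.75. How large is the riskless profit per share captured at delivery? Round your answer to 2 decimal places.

A$30.00 per share

PV(dividends) I = 17.16·e^(−0.0204·1/12) + 16.46·e^(−0.0204·4/12) + 7.69·e^(−0.0204·8/12) = 41.0654
Fair futures F* = (S − I)·e^(rT) = (654.24 − 41.0654)·e^0.018700 = 613.1746 × 1.018876 = 624.7489
Market A$594.75 < fair 624.7489: forward underpriced → reverse cash-and-carry (short the stock, invest proceeds at r, pay the dividends, go long the forward).
Profit at T = |F_mkt − F*| = |594.75 − 624.7489| = A$30.00 per share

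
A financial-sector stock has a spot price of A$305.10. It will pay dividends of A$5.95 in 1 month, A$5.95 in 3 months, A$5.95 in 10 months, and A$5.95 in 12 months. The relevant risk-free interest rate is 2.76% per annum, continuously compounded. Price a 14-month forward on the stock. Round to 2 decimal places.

A$290.87

PV(dividends) I = 5.95·e^(−0.0276·1/12) + 5.95·e^(−0.0276·3/12) + 5.95·e^(−0.0276·10/12) + 5.95·e^(−0.0276·12/12)
I = 5.9363 + 5.9091 + 5.8147 + 5.7880 = 23.4481
F = (S − I)·e^(rT) = (305.10 − 23.4481) · e^(0.0276·14/12)
= 281.6519 · e^0.032200 = 281.6519 × 1.032724 = A$290.87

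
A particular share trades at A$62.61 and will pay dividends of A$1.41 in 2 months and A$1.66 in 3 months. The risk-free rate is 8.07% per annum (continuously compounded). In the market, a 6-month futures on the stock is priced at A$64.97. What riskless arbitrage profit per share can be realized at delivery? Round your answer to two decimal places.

A$2.92 per share

PV(dividends) I = 1.41·e^(−0.0807·2/12) + 1.66·e^(−0.0807·3/12) = 3.0180
Fair futures F* = (S − I)·e^(rT) = (62.61 − 3.0180)·e^0.040350 = 59.5920 × 1.041175 = 62.0457
Market A$64.97 > fair 62.0457: forward overpriced → cash-and-carry (borrow at r, buy the stock and collect the dividends, short the forward).
Profit at T = |F_mkt − F*| = |64.97 − 62.0457| = A$2.92 per share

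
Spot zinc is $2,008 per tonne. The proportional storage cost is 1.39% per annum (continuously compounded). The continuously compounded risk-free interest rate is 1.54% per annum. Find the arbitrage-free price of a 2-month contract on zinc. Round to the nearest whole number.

Net carry = r + u − y = 0.0154 + 0.0139 − 0.0000 = 0.0293
F = S·e^((r+u−y)T) = 2008 · e^(0.0293 × 2/12) = 2008 · e^0.004883
= 2008 × 1.004895 = $2,018 per tonne

$2,018 per tonne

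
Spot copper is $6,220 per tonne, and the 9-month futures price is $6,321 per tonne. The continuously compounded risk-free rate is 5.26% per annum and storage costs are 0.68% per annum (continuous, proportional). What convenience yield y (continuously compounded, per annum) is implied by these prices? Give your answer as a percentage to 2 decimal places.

3.79%

F = S·e^((r+u−y)T) ⇒ (r+u−y) = ln(F/S)/T
ln(6321/6220) = 0.016108; /T ⇒ 0.021477
y = r + u − ln(F/S)/T = 0.0526 + 0.0068 − 0.021477 = 0.037923
y = 3.79%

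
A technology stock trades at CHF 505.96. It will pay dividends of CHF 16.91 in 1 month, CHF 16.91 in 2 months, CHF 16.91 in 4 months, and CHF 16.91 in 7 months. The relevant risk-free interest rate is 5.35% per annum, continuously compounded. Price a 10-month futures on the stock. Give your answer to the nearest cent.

PV(dividends) I = 16.91·e^(−0.0535·1/12) + 16.91·e^(−0.0535·2/12) + 16.91·e^(−0.0535·4/12) + 16.91·e^(−0.0535·7/12)
I = 16.8348 + 16.7599 + 16.6111 + 16.3904 = 66.5962
F = (S − I)·e^(rT) = (505.96 − 66.5962) · e^(0.0535·10/12)
= 439.3638 · e^0.044583 = 439.3638 × 1.045592 = CHF 459.40

CHF 459.40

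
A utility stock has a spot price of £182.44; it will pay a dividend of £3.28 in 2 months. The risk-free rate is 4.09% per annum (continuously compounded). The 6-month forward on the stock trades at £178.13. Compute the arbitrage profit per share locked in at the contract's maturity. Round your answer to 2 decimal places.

PV(dividends) I = 3.28·e^(−0.0409·2/12) = 3.2577
Fair forward F* = (S − I)·e^(rT) = (182.44 − 3.2577)·e^0.020450 = 179.1823 × 1.020661 = 182.8844
Market £178.13 < fair 182.8844: forward underpriced → reverse cash-and-carry (short the stock, invest proceeds at r, pay the dividends, go long the forward).
Profit at T = |F_mkt − F*| = |178.13 − 182.8844| = £4.75 per share

£4.75 per share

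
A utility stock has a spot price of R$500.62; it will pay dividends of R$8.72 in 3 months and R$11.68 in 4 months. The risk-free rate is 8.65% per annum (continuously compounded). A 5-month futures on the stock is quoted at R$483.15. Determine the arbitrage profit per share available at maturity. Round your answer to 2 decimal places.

PV(dividends) I = 8.72·e^(−0.0865·3/12) + 11.68·e^(−0.0865·4/12) = 19.8815
Fair futures F* = (S − I)·e^(rT) = (500.62 − 19.8815)·e^0.036042 = 480.7385 × 1.036699 = 498.3811
Market R$483.15 < fair 498.3811: forward underpriced → reverse cash-and-carry (short the stock, invest proceeds at r, pay the dividends, go long the forward).
Profit at T = |F_mkt − F*| = |483.15 − 498.3811| = R$15.23 per share

R$15.23 per share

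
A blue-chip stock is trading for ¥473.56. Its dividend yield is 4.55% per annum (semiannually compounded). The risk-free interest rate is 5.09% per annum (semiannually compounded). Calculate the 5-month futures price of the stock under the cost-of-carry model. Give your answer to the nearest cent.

F = S · (1+r/2)^(2T) / (1+q/2)^(2T)
= 473.56 × 1.021164 / 1.018923 = 473.56 × 1.002199
F = ¥474.60

¥474.60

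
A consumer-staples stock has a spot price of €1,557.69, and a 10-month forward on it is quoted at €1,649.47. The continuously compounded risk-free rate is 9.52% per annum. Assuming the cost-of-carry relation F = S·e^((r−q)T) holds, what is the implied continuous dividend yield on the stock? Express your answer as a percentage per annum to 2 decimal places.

From F = S·e^((r−q)T): (r − q) = ln(F/S)/T
ln(1649.47/1557.69) = ln(1.058921) = 0.057250
(r − q) = 0.057250 / (10/12) = 0.068700
q = r − ln(F/S)/T = 0.0952 − 0.068700 = 0.026500
q = 2.65%

2.65%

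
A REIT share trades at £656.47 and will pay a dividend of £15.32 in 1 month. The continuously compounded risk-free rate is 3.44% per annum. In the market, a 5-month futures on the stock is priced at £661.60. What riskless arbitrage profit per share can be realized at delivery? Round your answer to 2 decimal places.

PV(dividends) I = 15.32·e^(−0.0344·1/12) = 15.2761
Fair futures F* = (S − I)·e^(rT) = (656.47 − 15.2761)·e^0.014333 = 641.1939 × 1.014436 = 650.4502
Market £661.60 > fair 650.4502: forward overpriced → cash-and-carry (borrow at r, buy the stock and collect the dividends, short the forward).
Profit at T = |F_mkt − F*| = |661.60 − 650.4502| = £11.15 per share

£11.15 per share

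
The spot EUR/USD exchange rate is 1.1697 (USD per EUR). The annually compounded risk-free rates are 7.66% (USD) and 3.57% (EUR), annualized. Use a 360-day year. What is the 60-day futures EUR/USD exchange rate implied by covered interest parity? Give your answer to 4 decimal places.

1.1773

By covered interest parity, F = S · (1+r_USD)^T / (1+r_EUR)^T
= 1.1697 × 1.012377 / 1.005863 = 1.1697 × 1.006476
F = 1.1773 USD per EUR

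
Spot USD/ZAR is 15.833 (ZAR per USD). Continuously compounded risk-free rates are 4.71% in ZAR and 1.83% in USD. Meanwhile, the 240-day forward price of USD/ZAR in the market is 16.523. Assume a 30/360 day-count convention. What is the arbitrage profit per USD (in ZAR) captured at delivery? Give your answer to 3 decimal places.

0.383 per USD (in ZAR)

Fair forward: F* = S·e^(carry·T), with carry = (r_ZAR − r_USD) = 0.0471 − 0.0183 = 0.0288
F* = 15.833 · e^(0.0288 × 240/360) = 15.833 · e^0.019200 = 15.833 × 1.019386 = 16.1399
Market 16.523 > fair 16.1399: forward overpriced → cash-and-carry (buy spot, short the forward).
At maturity, profit = |F_mkt − F*| = |16.523 − 16.1399| = 0.383 per USD (in ZAR)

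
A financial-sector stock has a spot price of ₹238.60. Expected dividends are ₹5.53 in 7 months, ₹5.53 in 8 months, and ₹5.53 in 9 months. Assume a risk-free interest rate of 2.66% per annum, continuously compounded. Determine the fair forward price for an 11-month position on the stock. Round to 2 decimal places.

PV(dividends) I = 5.53·e^(−0.0266·7/12) + 5.53·e^(−0.0266·8/12) + 5.53·e^(−0.0266·9/12)
I = 5.4449 + 5.4328 + 5.4208 = 16.2985
F = (S − I)·e^(rT) = (238.60 − 16.2985) · e^(0.0266·11/12)
= 222.3015 · e^0.024383 = 222.3015 × 1.024683 = ₹227.79

₹227.79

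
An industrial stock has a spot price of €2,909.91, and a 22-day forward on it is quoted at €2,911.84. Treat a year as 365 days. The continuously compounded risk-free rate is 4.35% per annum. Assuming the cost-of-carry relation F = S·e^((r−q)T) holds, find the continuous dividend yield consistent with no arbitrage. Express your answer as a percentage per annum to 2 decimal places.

3.25%

From F = S·e^((r−q)T): (r − q) = ln(F/S)/T
ln(2911.84/2909.91) = ln(1.000663) = 0.000663
(r − q) = 0.000663 / (22/365) = 0.011000
q = r − ln(F/S)/T = 0.0435 − 0.011000 = 0.032500
q = 3.25%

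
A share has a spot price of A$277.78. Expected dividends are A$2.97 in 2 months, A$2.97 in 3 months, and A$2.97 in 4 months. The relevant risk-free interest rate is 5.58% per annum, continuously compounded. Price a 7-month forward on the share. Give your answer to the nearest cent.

A$277.89

PV(dividends) I = 2.97·e^(−0.0558·2/12) + 2.97·e^(−0.0558·3/12) + 2.97·e^(−0.0558·4/12)
I = 2.9425 + 2.9289 + 2.9153 = 8.7867
F = (S − I)·e^(rT) = (277.78 − 8.7867) · e^(0.0558·7/12)
= 268.9933 · e^0.032550 = 268.9933 × 1.033086 = A$277.89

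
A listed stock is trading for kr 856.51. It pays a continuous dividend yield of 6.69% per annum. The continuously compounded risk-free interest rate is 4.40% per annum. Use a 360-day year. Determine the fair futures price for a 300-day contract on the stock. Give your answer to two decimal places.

kr 840.32

F = S·e^((r − q)T) = 856.51 · e^((0.0440 − 0.0669) × 300/360)
= 856.51 · e^-0.019083 = 856.51 × 0.981098
F = kr 840.32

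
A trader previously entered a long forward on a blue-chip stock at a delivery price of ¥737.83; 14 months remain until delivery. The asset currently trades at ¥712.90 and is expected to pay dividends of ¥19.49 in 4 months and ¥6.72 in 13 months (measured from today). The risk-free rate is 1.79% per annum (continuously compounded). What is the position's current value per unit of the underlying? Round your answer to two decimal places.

PV(remaining dividends) I = 19.49·e^(−0.0179·4/12) + 6.72·e^(−0.0179·13/12) = 25.9650
Current forward F = (S − I)·e^(rT) = (712.90 − 25.9650)·e^(0.0179·14/12) = 686.9350 × 1.021103 = 701.4314
Value (long) = (F − K)·e^(−rT) = (701.4314 − 737.83) × 0.979333 = -35.6464
Value = -¥35.65

-¥35.65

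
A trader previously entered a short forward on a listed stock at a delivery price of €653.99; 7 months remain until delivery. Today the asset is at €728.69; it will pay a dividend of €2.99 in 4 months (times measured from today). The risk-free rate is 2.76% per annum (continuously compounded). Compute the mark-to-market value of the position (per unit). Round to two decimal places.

PV(remaining dividends) I = 2.99·e^(−0.0276·4/12) = 2.9626
Current forward F = (S − I)·e^(rT) = (728.69 − 2.9626)·e^(0.0276·7/12) = 725.7274 × 1.016230 = 737.5060
Value (long) = (F − K)·e^(−rT) = (737.5060 − 653.99) × 0.984029 = 82.1822
Short position value = −(long value) = -€82.18

-€82.18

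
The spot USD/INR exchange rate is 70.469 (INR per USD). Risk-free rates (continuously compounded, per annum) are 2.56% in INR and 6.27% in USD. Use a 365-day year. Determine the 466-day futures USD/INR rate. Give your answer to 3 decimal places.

F = S·e^((r_INR − r_USD)T) = 70.469 · e^((0.0256 − 0.0627) × 466/365)
= 70.469 · e^-0.047366 = 70.469 × 0.953738
F = 67.209 INR per USD

67.209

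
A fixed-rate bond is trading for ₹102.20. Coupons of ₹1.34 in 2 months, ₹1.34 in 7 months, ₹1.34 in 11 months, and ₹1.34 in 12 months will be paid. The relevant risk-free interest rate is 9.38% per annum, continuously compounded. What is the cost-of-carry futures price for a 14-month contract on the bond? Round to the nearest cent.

₹108.40

PV(coupons) I = 1.34·e^(−0.0938·2/12) + 1.34·e^(−0.0938·7/12) + 1.34·e^(−0.0938·11/12) + 1.34·e^(−0.0938·12/12)
I = 1.3192 + 1.2686 + 1.2296 + 1.2200 = 5.0374
F = (S − I)·e^(rT) = (102.20 − 5.0374) · e^(0.0938·14/12)
= 97.1626 · e^0.109433 = 97.1626 × 1.115645 = ₹108.40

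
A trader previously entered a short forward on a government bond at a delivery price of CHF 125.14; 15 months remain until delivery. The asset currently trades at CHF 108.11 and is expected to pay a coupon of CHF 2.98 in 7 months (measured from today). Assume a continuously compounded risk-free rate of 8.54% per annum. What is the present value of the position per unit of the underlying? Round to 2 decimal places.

CHF 7.19

PV(remaining coupons) I = 2.98·e^(−0.0854·7/12) = 2.8352
Current forward F = (S − I)·e^(rT) = (108.11 − 2.8352)·e^(0.0854·15/12) = 105.2748 × 1.112656 = 117.1346
Value (long) = (F − K)·e^(−rT) = (117.1346 − 125.14) × 0.898750 = -7.1949
Short position value = −(long value) = CHF 7.19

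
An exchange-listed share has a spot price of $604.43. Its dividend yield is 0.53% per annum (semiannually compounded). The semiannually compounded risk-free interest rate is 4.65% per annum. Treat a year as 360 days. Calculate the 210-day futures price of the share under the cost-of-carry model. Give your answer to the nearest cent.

$618.94

F = S · (1+r/2)^(2T) / (1+q/2)^(2T)
= 604.43 × 1.027177 / 1.003092 = 604.43 × 1.024011
F = $618.94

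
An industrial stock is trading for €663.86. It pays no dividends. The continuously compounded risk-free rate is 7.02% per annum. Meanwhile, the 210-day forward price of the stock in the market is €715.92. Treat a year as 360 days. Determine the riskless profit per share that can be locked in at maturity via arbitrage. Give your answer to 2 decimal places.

Fair forward: F* = S·e^(carry·T), with carry = r = 0.0702
F* = 663.86 · e^(0.0702 × 210/360) = 663.86 · e^0.040950 = 663.86 × 1.041800 = €691.6093
Market €715.92 > fair €691.6093: forward overpriced → cash-and-carry (buy spot, short the forward).
At maturity, profit = |F_mkt − F*| = |715.92 − 691.6093| = €24.31 per share

€24.31 per share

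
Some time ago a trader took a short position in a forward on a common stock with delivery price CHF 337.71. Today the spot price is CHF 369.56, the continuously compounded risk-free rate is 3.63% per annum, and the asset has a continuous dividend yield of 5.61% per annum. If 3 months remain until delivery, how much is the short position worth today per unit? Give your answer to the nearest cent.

Current fair forward for the remaining 3 months: F = S·e^((r − q)·T), (r − q) = 0.0363 − 0.0561 = -0.0198
F = 369.56 · e^(-0.0198 × 3/12) = 369.56 × 0.995062 = 367.7351
Value of long forward = (F − K)·e^(−rT) = (367.7351 − 337.71) · e^(−0.0363·3/12)
= 30.0251 × 0.990966 = 29.75
Short position value = −(long value) = -CHF 29.75

-CHF 29.75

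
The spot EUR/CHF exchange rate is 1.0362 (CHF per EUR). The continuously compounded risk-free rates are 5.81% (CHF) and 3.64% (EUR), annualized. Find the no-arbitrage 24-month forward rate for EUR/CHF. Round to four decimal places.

1.0822

F = S·e^((r_CHF − r_EUR)T) = 1.0362 · e^((0.0581 − 0.0364) × 24/12)
= 1.0362 · e^0.043400 = 1.0362 × 1.044356
F = 1.0822 CHF per EUR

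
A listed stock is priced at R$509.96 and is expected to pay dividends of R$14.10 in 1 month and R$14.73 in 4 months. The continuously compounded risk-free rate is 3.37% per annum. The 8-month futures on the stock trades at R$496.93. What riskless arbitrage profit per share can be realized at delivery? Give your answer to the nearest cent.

R$4.66 per share

PV(dividends) I = 14.10·e^(−0.0337·1/12) + 14.73·e^(−0.0337·4/12) = 28.6259
Fair futures F* = (S − I)·e^(rT) = (509.96 − 28.6259)·e^0.022467 = 481.3341 × 1.022721 = 492.2705
Market R$496.93 > fair 492.2705: forward overpriced → cash-and-carry (borrow at r, buy the stock and collect the dividends, short the forward).
Profit at T = |F_mkt − F*| = |496.93 − 492.2705| = R$4.66 per share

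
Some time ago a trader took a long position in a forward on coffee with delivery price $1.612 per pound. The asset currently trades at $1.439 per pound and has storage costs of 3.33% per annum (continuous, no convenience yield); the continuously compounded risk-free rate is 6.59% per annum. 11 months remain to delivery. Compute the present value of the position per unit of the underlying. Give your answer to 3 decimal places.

-$0.034 per pound

Current fair forward for the remaining 11 months: F = S·e^((r + u)·T), (r + u) = 0.0659 + 0.0333 = 0.0992
F = 1.439 · e^(0.0992 × 11/12) = 1.439 × 1.095196 = 1.5760
Value of long forward = (F − K)·e^(−rT) = (1.5760 − 1.612) · e^(−0.0659·11/12)
= -0.0360 × 0.941380 = -0.034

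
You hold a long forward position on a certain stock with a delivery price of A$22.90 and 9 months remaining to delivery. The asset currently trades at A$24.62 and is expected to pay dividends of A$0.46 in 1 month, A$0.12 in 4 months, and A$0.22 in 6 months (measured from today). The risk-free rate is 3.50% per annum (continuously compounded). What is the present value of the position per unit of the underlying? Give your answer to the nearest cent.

PV(remaining dividends) I = 0.46·e^(−0.0350·1/12) + 0.12·e^(−0.0350·4/12) + 0.22·e^(−0.0350·6/12) = 0.7935
Current forward F = (S − I)·e^(rT) = (24.62 − 0.7935)·e^(0.0350·9/12) = 23.8265 × 1.026598 = 24.4602
Value (long) = (F − K)·e^(−rT) = (24.4602 − 22.90) × 0.974092 = 1.5198
Value = A$1.52

A$1.52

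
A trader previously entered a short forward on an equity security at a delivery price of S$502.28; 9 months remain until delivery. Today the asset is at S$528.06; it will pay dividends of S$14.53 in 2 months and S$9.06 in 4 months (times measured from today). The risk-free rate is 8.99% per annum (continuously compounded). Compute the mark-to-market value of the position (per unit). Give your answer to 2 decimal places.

PV(remaining dividends) I = 14.53·e^(−0.0899·2/12) + 9.06·e^(−0.0899·4/12) = 23.1064
Current forward F = (S − I)·e^(rT) = (528.06 − 23.1064)·e^(0.0899·9/12) = 504.9536 × 1.069750 = 540.1741
Value (long) = (F − K)·e^(−rT) = (540.1741 − 502.28) × 0.934798 = 35.4233
Short position value = −(long value) = -S$35.42

-S$35.42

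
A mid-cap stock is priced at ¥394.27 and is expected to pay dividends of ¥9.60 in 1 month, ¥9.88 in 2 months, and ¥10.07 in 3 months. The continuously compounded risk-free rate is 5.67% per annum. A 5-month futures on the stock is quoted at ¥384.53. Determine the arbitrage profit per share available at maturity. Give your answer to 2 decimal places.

PV(dividends) I = 9.60·e^(−0.0567·1/12) + 9.88·e^(−0.0567·2/12) + 10.07·e^(−0.0567·3/12) = 29.2701
Fair futures F* = (S − I)·e^(rT) = (394.27 − 29.2701)·e^0.023625 = 364.9999 × 1.023906 = 373.7256
Market ¥384.53 > fair 373.7256: forward overpriced → cash-and-carry (borrow at r, buy the stock and collect the dividends, short the forward).
Profit at T = |F_mkt − F*| = |384.53 − 373.7256| = ¥10.80 per share

¥10.80 per share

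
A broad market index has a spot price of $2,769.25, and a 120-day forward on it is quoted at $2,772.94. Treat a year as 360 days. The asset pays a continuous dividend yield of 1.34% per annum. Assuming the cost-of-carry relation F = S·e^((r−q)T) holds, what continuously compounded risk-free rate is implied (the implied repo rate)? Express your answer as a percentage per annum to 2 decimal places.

1.74%

From F = S·e^((r−q)T): (r − q) = ln(F/S)/T
ln(2772.94/2769.25) = ln(1.001332) = 0.001331
(r − q) = 0.001331 / (120/360) = 0.003993
r = ln(F/S)/T + q = 0.003993 + 0.0134 = 0.017393
r = 1.74%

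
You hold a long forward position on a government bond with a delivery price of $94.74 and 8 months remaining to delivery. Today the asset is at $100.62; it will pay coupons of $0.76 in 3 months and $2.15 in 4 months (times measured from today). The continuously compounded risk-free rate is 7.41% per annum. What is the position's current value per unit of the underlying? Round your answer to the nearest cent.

$7.60

PV(remaining coupons) I = 0.76·e^(−0.0741·3/12) + 2.15·e^(−0.0741·4/12) = 2.8436
Current forward F = (S − I)·e^(rT) = (100.62 − 2.8436)·e^(0.0741·8/12) = 97.7764 × 1.050641 = 102.7279
Value (long) = (F − K)·e^(−rT) = (102.7279 − 94.74) × 0.951800 = 7.6029
Value = $7.60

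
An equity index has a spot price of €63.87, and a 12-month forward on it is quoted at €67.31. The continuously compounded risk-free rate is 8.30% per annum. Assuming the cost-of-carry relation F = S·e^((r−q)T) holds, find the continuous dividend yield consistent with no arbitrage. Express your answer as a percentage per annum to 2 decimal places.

3.05%

From F = S·e^((r−q)T): (r − q) = ln(F/S)/T
ln(67.31/63.87) = ln(1.053859) = 0.052459
(r − q) = 0.052459 / (12/12) = 0.052459
q = r − ln(F/S)/T = 0.0830 − 0.052459 = 0.030541
q = 3.05%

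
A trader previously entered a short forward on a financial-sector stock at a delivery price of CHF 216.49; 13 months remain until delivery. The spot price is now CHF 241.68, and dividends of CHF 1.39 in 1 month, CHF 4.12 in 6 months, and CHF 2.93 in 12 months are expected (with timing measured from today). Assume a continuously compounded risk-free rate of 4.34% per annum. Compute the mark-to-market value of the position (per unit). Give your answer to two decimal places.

PV(remaining dividends) I = 1.39·e^(−0.0434·1/12) + 4.12·e^(−0.0434·6/12) + 2.93·e^(−0.0434·12/12) = 8.2221
Current forward F = (S − I)·e^(rT) = (241.68 − 8.2221)·e^(0.0434·13/12) = 233.4579 × 1.048139 = 244.6963
Value (long) = (F − K)·e^(−rT) = (244.6963 − 216.49) × 0.954071 = 26.9108
Short position value = −(long value) = -CHF 26.91

-CHF 26.91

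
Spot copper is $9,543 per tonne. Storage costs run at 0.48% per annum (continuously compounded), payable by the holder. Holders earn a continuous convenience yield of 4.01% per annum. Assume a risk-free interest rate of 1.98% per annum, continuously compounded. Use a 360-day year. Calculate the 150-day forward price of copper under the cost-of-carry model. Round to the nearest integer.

$9,482 per tonne

Net carry = r + u − y = 0.0198 + 0.0048 − 0.0401 = -0.0155
F = S·e^((r+u−y)T) = 9543 · e^(-0.0155 × 150/360) = 9543 · e^-0.006458
= 9543 × 0.993563 = $9,482 per tonne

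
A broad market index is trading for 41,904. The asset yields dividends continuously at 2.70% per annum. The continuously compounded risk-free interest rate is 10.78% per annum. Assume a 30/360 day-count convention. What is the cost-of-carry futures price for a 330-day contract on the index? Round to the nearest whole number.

45,126

F = S·e^((r − q)T) = 41904 · e^((0.1078 − 0.0270) × 330/360)
= 41904 · e^0.074067 = 41904 × 1.076879
F = 45,126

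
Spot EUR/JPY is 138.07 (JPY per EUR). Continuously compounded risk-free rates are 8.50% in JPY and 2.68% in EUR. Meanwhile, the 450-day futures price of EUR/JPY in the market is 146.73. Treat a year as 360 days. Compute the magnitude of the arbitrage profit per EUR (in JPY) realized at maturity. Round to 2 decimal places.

Fair futures: F* = S·e^(carry·T), with carry = (r_JPY − r_EUR) = 0.0850 − 0.0268 = 0.0582
F* = 138.07 · e^(0.0582 × 450/360) = 138.07 · e^0.072750 = 138.07 × 1.075462 = 148.4890
Market 146.73 < fair 148.4890: forward underpriced → reverse cash-and-carry (short spot, go long the forward).
At maturity, profit = |F_mkt − F*| = |146.73 − 148.4890| = 1.76 per EUR (in JPY)

1.76 per EUR (in JPY)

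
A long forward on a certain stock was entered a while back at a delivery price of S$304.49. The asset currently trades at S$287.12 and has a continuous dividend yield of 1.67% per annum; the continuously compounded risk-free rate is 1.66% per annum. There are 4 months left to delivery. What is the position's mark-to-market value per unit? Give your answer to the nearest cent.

-S$17.28

Current fair forward for the remaining 4 months: F = S·e^((r − q)·T), (r − q) = 0.0166 − 0.0167 = -0.0001
F = 287.12 · e^(-0.0001 × 4/12) = 287.12 × 0.999967 = 287.1105
Value of long forward = (F − K)·e^(−rT) = (287.1105 − 304.49) · e^(−0.0166·4/12)
= -17.3795 × 0.994482 = -17.28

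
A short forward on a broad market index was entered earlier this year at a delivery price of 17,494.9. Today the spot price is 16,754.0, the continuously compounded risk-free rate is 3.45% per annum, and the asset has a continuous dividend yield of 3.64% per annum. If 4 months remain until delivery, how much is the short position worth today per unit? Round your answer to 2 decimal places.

742.91

Current fair forward for the remaining 4 months: F = S·e^((r − q)·T), (r − q) = 0.0345 − 0.0364 = -0.0019
F = 16754.0 · e^(-0.0019 × 4/12) = 16754.0 × 0.99936687 = 16743.3925
Value of long forward = (F − K)·e^(−rT) = (16743.3925 − 17494.9) · e^(−0.0345·4/12)
= -751.5075 × 0.98856587 = -742.91
Short position value = −(long value) = 742.91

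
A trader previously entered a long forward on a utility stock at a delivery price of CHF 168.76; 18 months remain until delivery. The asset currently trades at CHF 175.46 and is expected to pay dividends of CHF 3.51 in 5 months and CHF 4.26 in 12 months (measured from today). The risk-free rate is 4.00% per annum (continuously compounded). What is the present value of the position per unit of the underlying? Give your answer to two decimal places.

CHF 8.98

PV(remaining dividends) I = 3.51·e^(−0.0400·5/12) + 4.26·e^(−0.0400·12/12) = 7.5449
Current forward F = (S − I)·e^(rT) = (175.46 − 7.5449)·e^(0.0400·18/12) = 167.9151 × 1.061837 = 178.2985
Value (long) = (F − K)·e^(−rT) = (178.2985 − 168.76) × 0.941765 = 8.9830
Value = CHF 8.98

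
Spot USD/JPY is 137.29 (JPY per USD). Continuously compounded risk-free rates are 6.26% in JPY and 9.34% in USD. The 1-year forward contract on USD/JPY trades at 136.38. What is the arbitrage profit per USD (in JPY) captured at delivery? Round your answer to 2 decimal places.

Fair forward: F* = S·e^(carry·T), with carry = (r_JPY − r_USD) = 0.0626 − 0.0934 = -0.0308
F* = 137.29 · e^(-0.0308 × 1) = 137.29 · e^-0.030800 = 137.29 × 0.969669 = 133.1259
Market 136.38 > fair 133.1259: forward overpriced → cash-and-carry (buy spot, short the forward).
At maturity, profit = |F_mkt − F*| = |136.38 − 133.1259| = 3.25 per USD (in JPY)

3.25 per USD (in JPY)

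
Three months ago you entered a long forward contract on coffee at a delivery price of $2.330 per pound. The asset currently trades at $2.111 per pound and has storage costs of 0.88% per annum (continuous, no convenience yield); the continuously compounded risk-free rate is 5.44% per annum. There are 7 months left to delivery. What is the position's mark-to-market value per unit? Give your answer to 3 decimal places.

Current fair forward for the remaining 7 months: F = S·e^((r + u)·T), (r + u) = 0.0544 + 0.0088 = 0.0632
F = 2.111 · e^(0.0632 × 7/12) = 2.111 × 1.037555 = 2.1903
Value of long forward = (F − K)·e^(−rT) = (2.1903 − 2.330) · e^(−0.0544·7/12)
= -0.1397 × 0.968765 = -0.135

-$0.135 per pound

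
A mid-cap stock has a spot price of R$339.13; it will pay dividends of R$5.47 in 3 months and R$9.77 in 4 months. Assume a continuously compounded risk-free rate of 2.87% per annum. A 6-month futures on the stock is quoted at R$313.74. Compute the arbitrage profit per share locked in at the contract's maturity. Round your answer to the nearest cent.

R$14.97 per share

PV(dividends) I = 5.47·e^(−0.0287·3/12) + 9.77·e^(−0.0287·4/12) = 15.1079
Fair futures F* = (S − I)·e^(rT) = (339.13 − 15.1079)·e^0.014350 = 324.0221 × 1.014453 = 328.7052
Market R$313.74 < fair 328.7052: forward underpriced → reverse cash-and-carry (short the stock, invest proceeds at r, pay the dividends, go long the forward).
Profit at T = |F_mkt − F*| = |313.74 − 328.7052| = R$14.97 per share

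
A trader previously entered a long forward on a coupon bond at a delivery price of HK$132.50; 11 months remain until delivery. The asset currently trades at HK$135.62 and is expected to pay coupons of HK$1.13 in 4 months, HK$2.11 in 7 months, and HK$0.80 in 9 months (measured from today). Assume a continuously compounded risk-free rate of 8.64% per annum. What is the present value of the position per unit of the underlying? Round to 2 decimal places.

HK$9.36

PV(remaining coupons) I = 1.13·e^(−0.0864·4/12) + 2.11·e^(−0.0864·7/12) + 0.80·e^(−0.0864·9/12) = 3.8540
Current forward F = (S − I)·e^(rT) = (135.62 − 3.8540)·e^(0.0864·11/12) = 131.7660 × 1.082421 = 142.6263
Value (long) = (F − K)·e^(−rT) = (142.6263 − 132.50) × 0.923855 = 9.3552
Value = HK$9.36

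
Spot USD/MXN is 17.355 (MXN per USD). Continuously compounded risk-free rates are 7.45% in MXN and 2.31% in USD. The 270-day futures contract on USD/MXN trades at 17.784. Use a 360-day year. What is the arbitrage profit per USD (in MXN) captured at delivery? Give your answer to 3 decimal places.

Fair futures: F* = S·e^(carry·T), with carry = (r_MXN − r_USD) = 0.0745 − 0.0231 = 0.0514
F* = 17.355 · e^(0.0514 × 270/360) = 17.355 · e^0.038550 = 17.355 × 1.039303 = 18.0371
Market 17.784 < fair 18.0371: forward underpriced → reverse cash-and-carry (short spot, go long the forward).
At maturity, profit = |F_mkt − F*| = |17.784 − 18.0371| = 0.253 per USD (in MXN)

0.253 per USD (in MXN)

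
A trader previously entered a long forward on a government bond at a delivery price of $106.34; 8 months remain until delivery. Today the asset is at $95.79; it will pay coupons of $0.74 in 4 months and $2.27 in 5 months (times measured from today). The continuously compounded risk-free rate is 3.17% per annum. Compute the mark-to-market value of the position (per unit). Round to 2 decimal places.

-$11.30

PV(remaining coupons) I = 0.74·e^(−0.0317·4/12) + 2.27·e^(−0.0317·5/12) = 2.9724
Current forward F = (S − I)·e^(rT) = (95.79 − 2.9724)·e^(0.0317·8/12) = 92.8176 × 1.021358 = 94.8000
Value (long) = (F − K)·e^(−rT) = (94.8000 − 106.34) × 0.979088 = -11.2987
Value = -$11.30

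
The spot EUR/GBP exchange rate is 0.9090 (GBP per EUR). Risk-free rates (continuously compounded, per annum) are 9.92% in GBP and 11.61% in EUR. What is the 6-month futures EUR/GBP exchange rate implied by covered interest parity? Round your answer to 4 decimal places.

0.9014

F = S·e^((r_GBP − r_EUR)T) = 0.9090 · e^((0.0992 − 0.1161) × 6/12)
= 0.9090 · e^-0.008450 = 0.9090 × 0.991586
F = 0.9014 GBP per EUR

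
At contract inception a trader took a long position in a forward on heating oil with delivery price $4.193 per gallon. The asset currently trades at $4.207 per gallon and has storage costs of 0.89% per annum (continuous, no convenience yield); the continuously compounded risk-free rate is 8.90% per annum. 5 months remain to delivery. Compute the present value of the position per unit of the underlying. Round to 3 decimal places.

$0.182 per gallon

Current fair forward for the remaining 5 months: F = S·e^((r + u)·T), (r + u) = 0.0890 + 0.0089 = 0.0979
F = 4.207 · e^(0.0979 × 5/12) = 4.207 × 1.041635 = 4.3822
Value of long forward = (F − K)·e^(−rT) = (4.3822 − 4.193) · e^(−0.0890·5/12)
= 0.1892 × 0.963596 = 0.182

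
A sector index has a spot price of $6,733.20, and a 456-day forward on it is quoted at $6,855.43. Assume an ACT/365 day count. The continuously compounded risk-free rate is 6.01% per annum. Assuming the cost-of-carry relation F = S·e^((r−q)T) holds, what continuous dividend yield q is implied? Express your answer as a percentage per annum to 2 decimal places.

From F = S·e^((r−q)T): (r − q) = ln(F/S)/T
ln(6855.43/6733.20) = ln(1.018153) = 0.017990
(r − q) = 0.017990 / (456/365) = 0.014400
q = r − ln(F/S)/T = 0.0601 − 0.014400 = 0.045700
q = 4.57%

4.57%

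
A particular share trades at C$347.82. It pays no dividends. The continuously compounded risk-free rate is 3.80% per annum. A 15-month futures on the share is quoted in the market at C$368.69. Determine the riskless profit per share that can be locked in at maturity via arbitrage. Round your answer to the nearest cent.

Fair futures: F* = S·e^(carry·T), with carry = r = 0.0380
F* = 347.82 · e^(0.0380 × 15/12) = 347.82 · e^0.047500 = 347.82 × 1.048646 = C$364.7401
Market C$368.69 > fair C$364.7401: forward overpriced → cash-and-carry (buy spot, short the forward).
At maturity, profit = |F_mkt − F*| = |368.69 − 364.7401| = C$3.95 per share

C$3.95 per share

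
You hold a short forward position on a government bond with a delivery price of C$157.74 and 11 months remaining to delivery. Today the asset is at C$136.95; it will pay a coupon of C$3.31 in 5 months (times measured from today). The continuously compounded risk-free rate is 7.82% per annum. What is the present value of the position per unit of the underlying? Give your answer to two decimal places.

PV(remaining coupons) I = 3.31·e^(−0.0782·5/12) = 3.2039
Current forward F = (S − I)·e^(rT) = (136.95 − 3.2039)·e^(0.0782·11/12) = 133.7461 × 1.074315 = 143.6854
Value (long) = (F − K)·e^(−rT) = (143.6854 − 157.74) × 0.930826 = -13.0824
Short position value = −(long value) = C$13.08

C$13.08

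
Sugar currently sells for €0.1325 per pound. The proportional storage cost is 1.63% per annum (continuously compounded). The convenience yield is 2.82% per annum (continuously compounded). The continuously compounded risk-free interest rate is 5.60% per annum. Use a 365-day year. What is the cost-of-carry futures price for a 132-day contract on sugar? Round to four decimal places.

Net carry = r + u − y = 0.0560 + 0.0163 − 0.0282 = 0.0441
F = S·e^((r+u−y)T) = 0.1325 · e^(0.0441 × 132/365) = 0.1325 · e^0.015948
= 0.1325 × 1.016076 = €0.1346 per pound

€0.1346 per pound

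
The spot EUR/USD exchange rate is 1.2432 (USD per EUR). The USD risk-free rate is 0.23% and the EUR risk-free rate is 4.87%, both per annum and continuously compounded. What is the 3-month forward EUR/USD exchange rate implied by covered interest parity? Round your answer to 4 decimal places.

F = S·e^((r_USD − r_EUR)T) = 1.2432 · e^((0.0023 − 0.0487) × 3/12)
= 1.2432 · e^-0.011600 = 1.2432 × 0.988467
F = 1.2289 USD per EUR

1.2289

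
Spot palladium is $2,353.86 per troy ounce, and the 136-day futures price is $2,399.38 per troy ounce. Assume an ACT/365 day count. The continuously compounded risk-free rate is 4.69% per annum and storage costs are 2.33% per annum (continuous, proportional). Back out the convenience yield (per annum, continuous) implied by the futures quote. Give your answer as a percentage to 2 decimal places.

F = S·e^((r+u−y)T) ⇒ (r+u−y) = ln(F/S)/T
ln(2399.38/2353.86) = 0.019154; /T ⇒ 0.051406
y = r + u − ln(F/S)/T = 0.0469 + 0.0233 − 0.051406 = 0.018794
y = 1.88%

1.88%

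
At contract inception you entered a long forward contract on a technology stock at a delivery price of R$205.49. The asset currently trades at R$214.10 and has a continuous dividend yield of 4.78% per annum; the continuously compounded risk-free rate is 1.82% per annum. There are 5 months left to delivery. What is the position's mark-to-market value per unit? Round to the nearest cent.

Current fair forward for the remaining 5 months: F = S·e^((r − q)·T), (r − q) = 0.0182 − 0.0478 = -0.0296
F = 214.10 · e^(-0.0296 × 5/12) = 214.10 × 0.987742 = 211.4756
Value of long forward = (F − K)·e^(−rT) = (211.4756 − 205.49) · e^(−0.0182·5/12)
= 5.9856 × 0.992445 = 5.94

R$5.94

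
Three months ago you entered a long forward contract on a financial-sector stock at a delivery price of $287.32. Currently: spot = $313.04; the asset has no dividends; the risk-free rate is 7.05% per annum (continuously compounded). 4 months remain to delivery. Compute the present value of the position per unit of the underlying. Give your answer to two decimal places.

Current fair forward for the remaining 4 months: F = S·e^(r·T), r = 0.0705
F = 313.04 · e^(0.0705 × 4/12) = 313.04 × 1.023778 = 320.4835
Value of long forward = (F − K)·e^(−rT) = (320.4835 − 287.32) · e^(−0.0705·4/12)
= 33.1635 × 0.976774 = 32.39

$32.39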